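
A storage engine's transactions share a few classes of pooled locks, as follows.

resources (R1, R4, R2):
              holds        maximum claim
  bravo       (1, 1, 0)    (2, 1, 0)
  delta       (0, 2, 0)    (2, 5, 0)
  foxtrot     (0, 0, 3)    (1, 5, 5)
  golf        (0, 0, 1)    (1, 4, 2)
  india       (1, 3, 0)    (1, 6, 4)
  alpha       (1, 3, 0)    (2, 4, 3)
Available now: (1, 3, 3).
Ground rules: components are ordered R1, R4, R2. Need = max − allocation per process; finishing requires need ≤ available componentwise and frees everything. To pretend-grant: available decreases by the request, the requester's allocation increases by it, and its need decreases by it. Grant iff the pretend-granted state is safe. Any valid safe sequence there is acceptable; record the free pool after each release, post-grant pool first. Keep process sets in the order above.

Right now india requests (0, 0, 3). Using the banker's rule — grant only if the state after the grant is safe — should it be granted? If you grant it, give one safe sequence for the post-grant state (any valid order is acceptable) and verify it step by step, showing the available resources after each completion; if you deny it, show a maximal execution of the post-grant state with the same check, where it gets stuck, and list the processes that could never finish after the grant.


DENY: after the grant no complete ordering would exist.
Key observation: after bravo, delta complete, (2, 6, 0) is the best the pool ever gets, yet each leftover process wants more R2.
Pretend the grant happened; the run bravo, delta goes as far as possible. Verifying each step:
  pool = (1, 3, 0)
  bravo: need (1, 0, 0) fits (1, 3, 0); releases (1, 1, 0), pool now (2, 4, 0)
  delta: need (2, 3, 0) fits (2, 4, 0); releases (0, 2, 0), pool now (2, 6, 0)
  blocked: foxtrot wants (1, 5, 2), pool (2, 6, 0) — not enough R2
  blocked: golf wants (1, 4, 1), pool (2, 6, 0) — not enough R2
  blocked: india wants (0, 3, 1), pool (2, 6, 0) — not enough R2
  blocked: alpha wants (1, 1, 3), pool (2, 6, 0) — not enough R2
Had the request been granted, foxtrot, golf, india and alpha could never finish.


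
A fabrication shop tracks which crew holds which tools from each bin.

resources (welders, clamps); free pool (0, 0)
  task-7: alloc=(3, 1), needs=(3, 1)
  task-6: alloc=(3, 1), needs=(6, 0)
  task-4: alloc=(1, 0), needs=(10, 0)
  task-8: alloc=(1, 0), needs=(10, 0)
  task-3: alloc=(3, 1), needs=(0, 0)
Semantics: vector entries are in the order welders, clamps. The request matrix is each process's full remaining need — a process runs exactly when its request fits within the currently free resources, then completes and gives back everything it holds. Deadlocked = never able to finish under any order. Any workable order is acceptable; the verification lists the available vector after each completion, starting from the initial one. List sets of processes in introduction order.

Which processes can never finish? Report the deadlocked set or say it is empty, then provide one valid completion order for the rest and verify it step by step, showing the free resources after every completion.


The deadlocked set is task-4 and task-8.
Key observation: the pool after task-3, task-7, task-6 is (9, 3); every surviving request exceeds it in welders, so progress ends there.
The rest can finish in the order task-3, task-7, task-6. Step-by-step check:
  pool = (0, 0)
  run task-3 (needs (0, 0), free (0, 0)); after release of (3, 1) the pool is (3, 1)
  run task-7 (needs (3, 1), free (3, 1)); after release of (3, 1) the pool is (6, 2)
  run task-6 (needs (6, 0), free (6, 2)); after release of (3, 1) the pool is (9, 3)
The stuck group stays short no matter what:
  task-4 cannot run: need (10, 0) vs free (9, 3) (insufficient welders)
  task-8 cannot run: need (10, 0) vs free (9, 3) (insufficient welders)


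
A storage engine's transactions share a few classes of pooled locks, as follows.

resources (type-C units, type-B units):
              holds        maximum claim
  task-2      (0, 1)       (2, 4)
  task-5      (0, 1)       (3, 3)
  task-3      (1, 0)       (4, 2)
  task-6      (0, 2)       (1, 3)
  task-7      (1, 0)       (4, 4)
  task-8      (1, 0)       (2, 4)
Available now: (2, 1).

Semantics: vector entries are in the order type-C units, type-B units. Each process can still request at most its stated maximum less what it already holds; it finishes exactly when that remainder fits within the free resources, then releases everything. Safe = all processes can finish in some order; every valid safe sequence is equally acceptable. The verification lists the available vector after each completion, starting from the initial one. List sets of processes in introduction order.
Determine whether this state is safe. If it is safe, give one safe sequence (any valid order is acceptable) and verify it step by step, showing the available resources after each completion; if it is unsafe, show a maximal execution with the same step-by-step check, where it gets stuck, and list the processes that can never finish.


SAFE, for example via the order task-6, task-2, task-8, task-5, task-7, task-3.
Key observation: task-6 marks the first exact bind of the order: its need (1, 1) fits the free (2, 1) with zero slack on a requested resource.
Step-by-step check:
  pool = (2, 1)
  task-6: need (1, 1) fits (2, 1); releases (0, 2), pool now (2, 3)
  task-2: need (2, 3) fits (2, 3); releases (0, 1), pool now (2, 4)
  task-8: need (1, 4) fits (2, 4); releases (1, 0), pool now (3, 4)
  task-5: need (3, 2) fits (3, 4); releases (0, 1), pool now (3, 5)
  task-7: need (3, 4) fits (3, 5); releases (1, 0), pool now (4, 5)
  task-3: need (3, 2) fits (4, 5); releases (1, 0), pool now (5, 5)


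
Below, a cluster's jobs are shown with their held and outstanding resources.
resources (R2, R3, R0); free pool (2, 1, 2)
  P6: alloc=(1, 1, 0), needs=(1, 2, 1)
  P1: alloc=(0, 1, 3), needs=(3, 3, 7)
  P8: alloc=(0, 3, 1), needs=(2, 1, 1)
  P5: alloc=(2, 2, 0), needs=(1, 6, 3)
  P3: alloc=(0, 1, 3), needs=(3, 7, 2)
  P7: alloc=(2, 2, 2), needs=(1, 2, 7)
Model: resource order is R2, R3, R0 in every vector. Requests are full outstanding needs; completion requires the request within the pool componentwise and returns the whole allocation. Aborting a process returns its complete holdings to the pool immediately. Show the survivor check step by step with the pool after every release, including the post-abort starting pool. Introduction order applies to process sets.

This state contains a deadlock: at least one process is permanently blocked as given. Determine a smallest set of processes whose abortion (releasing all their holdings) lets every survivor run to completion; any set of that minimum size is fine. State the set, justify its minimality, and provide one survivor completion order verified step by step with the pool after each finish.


The answer: abort P7.
Key observation: P5 was stuck for good until P7 gave back (2, 2, 2); in the order shown it finishes at step 3.
Why nothing smaller works: aborting no one leaves the state deadlocked as given.
The survivors complete as P8, P6, P5, P3, P1. Step-by-step check (starting from the post-abort pool):
  pool = (4, 3, 4)
  P8: need (2, 1, 1) fits (4, 3, 4); releases (0, 3, 1), pool now (4, 6, 5)
  P6: need (1, 2, 1) fits (4, 6, 5); releases (1, 1, 0), pool now (5, 7, 5)
  P5: need (1, 6, 3) fits (5, 7, 5); releases (2, 2, 0), pool now (7, 9, 5)
  P3: need (3, 7, 2) fits (7, 9, 5); releases (0, 1, 3), pool now (7, 10, 8)
  P1: need (3, 3, 7) fits (7, 10, 8); releases (0, 1, 3), pool now (7, 11, 11)


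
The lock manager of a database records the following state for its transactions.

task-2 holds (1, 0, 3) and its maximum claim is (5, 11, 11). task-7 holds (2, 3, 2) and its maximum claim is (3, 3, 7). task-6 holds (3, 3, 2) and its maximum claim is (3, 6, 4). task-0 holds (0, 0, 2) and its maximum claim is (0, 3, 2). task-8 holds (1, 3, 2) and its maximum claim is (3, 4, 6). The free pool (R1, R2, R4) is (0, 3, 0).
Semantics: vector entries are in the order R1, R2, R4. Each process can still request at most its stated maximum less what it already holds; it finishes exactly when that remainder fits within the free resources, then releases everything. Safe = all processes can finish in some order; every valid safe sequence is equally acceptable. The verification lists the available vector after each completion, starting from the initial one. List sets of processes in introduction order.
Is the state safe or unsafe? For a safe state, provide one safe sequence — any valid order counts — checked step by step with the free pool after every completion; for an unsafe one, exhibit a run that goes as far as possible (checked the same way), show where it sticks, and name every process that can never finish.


SAFE, for example via the order task-0, task-6, task-8, task-7, task-2.
Key observation: the first exact fit in this order is task-0 — it needs (0, 3, 0) with (0, 3, 0) free, meeting a requested resource to the last unit.
Check, step by step:
  pool = (0, 3, 0)
  task-0: need (0, 3, 0) fits (0, 3, 0); releases (0, 0, 2), pool now (0, 3, 2)
  task-6: need (0, 3, 2) fits (0, 3, 2); releases (3, 3, 2), pool now (3, 6, 4)
  task-8: need (2, 1, 4) fits (3, 6, 4); releases (1, 3, 2), pool now (4, 9, 6)
  task-7: need (1, 0, 5) fits (4, 9, 6); releases (2, 3, 2), pool now (6, 12, 8)
  task-2: need (4, 11, 8) fits (6, 12, 8); releases (1, 0, 3), pool now (7, 12, 11)


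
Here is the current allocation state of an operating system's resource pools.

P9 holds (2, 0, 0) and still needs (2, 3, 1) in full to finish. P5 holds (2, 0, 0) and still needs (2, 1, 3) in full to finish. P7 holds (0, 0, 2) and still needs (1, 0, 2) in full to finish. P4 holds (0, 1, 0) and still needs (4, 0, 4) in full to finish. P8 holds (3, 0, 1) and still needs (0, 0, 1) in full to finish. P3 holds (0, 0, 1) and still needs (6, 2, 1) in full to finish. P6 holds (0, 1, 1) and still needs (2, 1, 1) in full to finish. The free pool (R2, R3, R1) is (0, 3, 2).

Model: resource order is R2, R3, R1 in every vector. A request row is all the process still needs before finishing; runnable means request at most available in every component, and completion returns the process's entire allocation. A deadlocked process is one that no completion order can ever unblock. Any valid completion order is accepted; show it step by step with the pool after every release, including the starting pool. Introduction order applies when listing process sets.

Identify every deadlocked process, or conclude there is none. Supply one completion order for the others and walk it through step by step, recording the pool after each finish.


Nothing here is deadlocked.
Key observation: starting with P8, each completion frees enough for the next — no one is permanently blocked.
One completion order for the rest: P8, P5, P7, P9, P6, P3, P4. Step-by-step check:
  pool = (0, 3, 2)
  P8 needs (0, 0, 1) <= (0, 3, 2) -> finishes; pool += (3, 0, 1) = (3, 3, 3)
  P5 needs (2, 1, 3) <= (3, 3, 3) -> finishes; pool += (2, 0, 0) = (5, 3, 3)
  P7 needs (1, 0, 2) <= (5, 3, 3) -> finishes; pool += (0, 0, 2) = (5, 3, 5)
  P9 needs (2, 3, 1) <= (5, 3, 5) -> finishes; pool += (2, 0, 0) = (7, 3, 5)
  P6 needs (2, 1, 1) <= (7, 3, 5) -> finishes; pool += (0, 1, 1) = (7, 4, 6)
  P3 needs (6, 2, 1) <= (7, 4, 6) -> finishes; pool += (0, 0, 1) = (7, 4, 7)
  P4 needs (4, 0, 4) <= (7, 4, 7) -> finishes; pool += (0, 1, 0) = (7, 5, 7)


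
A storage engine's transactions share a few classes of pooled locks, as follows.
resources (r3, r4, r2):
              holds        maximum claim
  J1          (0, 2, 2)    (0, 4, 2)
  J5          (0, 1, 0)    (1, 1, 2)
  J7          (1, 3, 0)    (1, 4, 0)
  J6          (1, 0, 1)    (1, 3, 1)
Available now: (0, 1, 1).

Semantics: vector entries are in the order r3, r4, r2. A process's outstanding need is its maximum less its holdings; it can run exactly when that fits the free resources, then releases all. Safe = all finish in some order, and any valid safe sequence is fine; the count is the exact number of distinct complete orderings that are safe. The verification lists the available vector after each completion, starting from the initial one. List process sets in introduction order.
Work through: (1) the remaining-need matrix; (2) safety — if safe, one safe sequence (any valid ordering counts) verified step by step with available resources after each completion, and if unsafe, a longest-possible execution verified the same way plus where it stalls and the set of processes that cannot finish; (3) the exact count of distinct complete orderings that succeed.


(1) Remaining need (order r3, r4, r2):
  J1: (0, 2, 0)
  J5: (1, 0, 2)
  J7: (0, 1, 0)
  J6: (0, 3, 0)
(2) SAFE. One safe sequence: J7, J6, J1, J5.
Key observation: the order's first zero-slack moment is J7 ((0, 1, 0) needed, (0, 1, 1) free — a requested resource with nothing to spare).
Step-by-step check:
  pool = (0, 1, 1)
  J7: need (0, 1, 0) fits (0, 1, 1); releases (1, 3, 0), pool now (1, 4, 1)
  J6: need (0, 3, 0) fits (1, 4, 1); releases (1, 0, 1), pool now (2, 4, 2)
  J1: need (0, 2, 0) fits (2, 4, 2); releases (0, 2, 2), pool now (2, 6, 4)
  J5: need (1, 0, 2) fits (2, 6, 4); releases (0, 1, 0), pool now (2, 7, 4)
(3) Precisely 4 of the possible complete orderings are safe sequences.


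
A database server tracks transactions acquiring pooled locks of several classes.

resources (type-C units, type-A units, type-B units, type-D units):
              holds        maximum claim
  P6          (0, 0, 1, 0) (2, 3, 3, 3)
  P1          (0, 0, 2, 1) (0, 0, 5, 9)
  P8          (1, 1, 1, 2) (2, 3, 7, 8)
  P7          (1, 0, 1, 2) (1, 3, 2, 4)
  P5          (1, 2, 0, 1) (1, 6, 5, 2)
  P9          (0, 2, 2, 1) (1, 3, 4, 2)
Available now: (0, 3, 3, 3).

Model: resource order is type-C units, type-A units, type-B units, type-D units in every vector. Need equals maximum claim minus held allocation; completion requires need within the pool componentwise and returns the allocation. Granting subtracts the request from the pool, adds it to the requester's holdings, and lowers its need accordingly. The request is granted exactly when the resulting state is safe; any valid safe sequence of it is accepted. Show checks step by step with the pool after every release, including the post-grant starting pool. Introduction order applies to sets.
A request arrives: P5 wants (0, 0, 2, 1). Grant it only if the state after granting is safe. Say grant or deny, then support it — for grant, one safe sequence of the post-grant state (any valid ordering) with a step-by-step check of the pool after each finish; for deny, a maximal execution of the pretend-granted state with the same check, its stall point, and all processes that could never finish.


GRANT: granting preserves safety; a valid post-grant sequence is P7, P9, P5, P8, P1, P6.
Key observation: even at the reduced pool (0, 3, 1, 2), P7 fits immediately, so safety survives the grant.
Check on the post-grant state, step by step:
  pool = (0, 3, 1, 2)
  P7 needs (0, 3, 1, 2) <= (0, 3, 1, 2) -> finishes; pool += (1, 0, 1, 2) = (1, 3, 2, 4)
  P9 needs (1, 1, 2, 1) <= (1, 3, 2, 4) -> finishes; pool += (0, 2, 2, 1) = (1, 5, 4, 5)
  P5 needs (0, 4, 3, 0) <= (1, 5, 4, 5) -> finishes; pool += (1, 2, 2, 2) = (2, 7, 6, 7)
  P8 needs (1, 2, 6, 6) <= (2, 7, 6, 7) -> finishes; pool += (1, 1, 1, 2) = (3, 8, 7, 9)
  P1 needs (0, 0, 3, 8) <= (3, 8, 7, 9) -> finishes; pool += (0, 0, 2, 1) = (3, 8, 9, 10)
  P6 needs (2, 3, 2, 3) <= (3, 8, 9, 10) -> finishes; pool += (0, 0, 1, 0) = (3, 8, 10, 10)


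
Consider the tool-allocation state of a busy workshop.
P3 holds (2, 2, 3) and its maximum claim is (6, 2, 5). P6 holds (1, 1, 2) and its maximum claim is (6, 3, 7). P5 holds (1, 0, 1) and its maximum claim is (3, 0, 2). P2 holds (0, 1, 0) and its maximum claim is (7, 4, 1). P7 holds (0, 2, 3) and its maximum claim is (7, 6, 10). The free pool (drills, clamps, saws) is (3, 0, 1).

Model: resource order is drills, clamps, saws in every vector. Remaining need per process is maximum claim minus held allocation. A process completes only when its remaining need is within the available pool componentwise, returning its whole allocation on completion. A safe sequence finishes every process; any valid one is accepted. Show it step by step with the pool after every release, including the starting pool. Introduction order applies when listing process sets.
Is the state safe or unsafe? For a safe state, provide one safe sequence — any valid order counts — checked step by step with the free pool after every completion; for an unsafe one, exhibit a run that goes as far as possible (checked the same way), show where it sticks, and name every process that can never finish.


SAFE, for example via the order P5, P3, P6, P2, P7.
Key observation: P5 marks the first exact bind of the order: its need (2, 0, 1) fits the free (3, 0, 1) with zero slack on a requested resource.
Verifying each step:
  pool = (3, 0, 1)
  P5 needs (2, 0, 1) <= (3, 0, 1) -> finishes; pool += (1, 0, 1) = (4, 0, 2)
  P3 needs (4, 0, 2) <= (4, 0, 2) -> finishes; pool += (2, 2, 3) = (6, 2, 5)
  P6 needs (5, 2, 5) <= (6, 2, 5) -> finishes; pool += (1, 1, 2) = (7, 3, 7)
  P2 needs (7, 3, 1) <= (7, 3, 7) -> finishes; pool += (0, 1, 0) = (7, 4, 7)
  P7 needs (7, 4, 7) <= (7, 4, 7) -> finishes; pool += (0, 2, 3) = (7, 6, 10)


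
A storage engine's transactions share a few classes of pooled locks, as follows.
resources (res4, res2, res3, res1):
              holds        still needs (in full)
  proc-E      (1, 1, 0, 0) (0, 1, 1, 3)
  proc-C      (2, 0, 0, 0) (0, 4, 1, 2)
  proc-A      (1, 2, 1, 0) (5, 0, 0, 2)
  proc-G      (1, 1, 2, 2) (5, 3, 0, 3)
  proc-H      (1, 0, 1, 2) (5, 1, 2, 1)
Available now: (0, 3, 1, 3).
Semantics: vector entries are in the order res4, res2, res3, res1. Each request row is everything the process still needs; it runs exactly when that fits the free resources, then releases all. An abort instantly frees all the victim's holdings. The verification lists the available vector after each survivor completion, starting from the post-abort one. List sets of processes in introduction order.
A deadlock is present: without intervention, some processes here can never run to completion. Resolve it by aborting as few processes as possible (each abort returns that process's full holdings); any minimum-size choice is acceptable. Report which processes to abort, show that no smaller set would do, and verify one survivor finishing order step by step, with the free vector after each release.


Abort proc-A and proc-G.
Key observation: proc-H was stuck for good until proc-A and proc-G gave back (2, 3, 3, 2); in the order shown it finishes at step 3.
Why nothing smaller works — every single abort fails: proc-E alone leaves proc-A blocked (short on res4); proc-C alone leaves proc-A blocked (short on res4); proc-A alone leaves proc-G blocked (short on res4); proc-G alone leaves proc-A blocked (short on res4); proc-H alone leaves proc-A blocked (short on res4).
Survivors finish in the order: proc-C, proc-E, proc-H. Verifying each step (pool after the aborts first):
  pool = (2, 6, 4, 5)
  proc-C needs (0, 4, 1, 2) <= (2, 6, 4, 5) -> finishes; pool += (2, 0, 0, 0) = (4, 6, 4, 5)
  proc-E needs (0, 1, 1, 3) <= (4, 6, 4, 5) -> finishes; pool += (1, 1, 0, 0) = (5, 7, 4, 5)
  proc-H needs (5, 1, 2, 1) <= (5, 7, 4, 5) -> finishes; pool += (1, 0, 1, 2) = (6, 7, 5, 7)


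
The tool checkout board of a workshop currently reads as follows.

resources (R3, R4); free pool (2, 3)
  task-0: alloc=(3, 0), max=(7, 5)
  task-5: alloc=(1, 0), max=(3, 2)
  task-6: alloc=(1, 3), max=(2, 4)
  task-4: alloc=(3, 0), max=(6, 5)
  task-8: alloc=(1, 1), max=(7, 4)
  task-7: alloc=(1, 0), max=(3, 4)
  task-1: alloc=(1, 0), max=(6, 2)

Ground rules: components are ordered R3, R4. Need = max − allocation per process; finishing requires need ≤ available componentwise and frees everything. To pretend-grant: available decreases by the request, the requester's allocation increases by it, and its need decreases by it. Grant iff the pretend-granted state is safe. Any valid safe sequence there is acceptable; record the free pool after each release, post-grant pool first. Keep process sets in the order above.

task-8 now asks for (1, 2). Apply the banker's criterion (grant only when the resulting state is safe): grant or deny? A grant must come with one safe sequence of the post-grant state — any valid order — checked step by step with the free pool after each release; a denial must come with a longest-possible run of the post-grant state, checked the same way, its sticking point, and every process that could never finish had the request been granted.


DENY: after the grant no complete ordering would exist.
Key observation: after task-6, task-7, task-5 the pool peaks at (4, 4), and each blocked process is short somewhere: task-0 on R4; task-4 on R4; task-8 on R3; task-1 on R3.
Pretend the grant happened; the run task-6, task-7, task-5 goes as far as possible. Step-by-step check:
  pool = (1, 1)
  task-6: need (1, 1) fits (1, 1); releases (1, 3), pool now (2, 4)
  task-7: need (2, 4) fits (2, 4); releases (1, 0), pool now (3, 4)
  task-5: need (2, 2) fits (3, 4); releases (1, 0), pool now (4, 4)
  task-0 cannot run: need (4, 5) vs free (4, 4) (insufficient R4)
  task-4 cannot run: need (3, 5) vs free (4, 4) (insufficient R4)
  task-8 cannot run: need (5, 1) vs free (4, 4) (insufficient R3)
  task-1 cannot run: need (5, 2) vs free (4, 4) (insufficient R3)
Had the request been granted, task-0, task-4, task-8 and task-1 could never finish.


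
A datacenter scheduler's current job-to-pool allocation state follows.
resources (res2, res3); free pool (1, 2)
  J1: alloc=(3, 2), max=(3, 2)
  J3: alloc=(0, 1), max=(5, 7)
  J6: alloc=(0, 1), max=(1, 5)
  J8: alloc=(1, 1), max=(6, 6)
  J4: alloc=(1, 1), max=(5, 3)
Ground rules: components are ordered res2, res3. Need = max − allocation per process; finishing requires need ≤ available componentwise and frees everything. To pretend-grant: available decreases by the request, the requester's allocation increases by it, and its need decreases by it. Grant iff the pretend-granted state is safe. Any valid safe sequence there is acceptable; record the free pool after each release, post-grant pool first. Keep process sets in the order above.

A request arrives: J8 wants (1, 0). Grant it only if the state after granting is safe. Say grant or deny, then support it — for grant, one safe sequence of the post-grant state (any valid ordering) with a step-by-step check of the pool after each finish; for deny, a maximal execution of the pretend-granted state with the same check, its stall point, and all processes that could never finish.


DENY. Granting would leave the state unsafe.
Key observation: once J1, J6 finish, the pool peaks at (3, 5) — and every remaining process still needs more res2 than that.
After a pretend grant, a maximal execution: J1, J6 — then nothing else fits. Verifying each step:
  pool = (0, 2)
  J1: need (0, 0) fits (0, 2); releases (3, 2), pool now (3, 4)
  J6: need (1, 4) fits (3, 4); releases (0, 1), pool now (3, 5)
  J3 cannot run: need (5, 6) vs free (3, 5) (insufficient res2 and res3)
  J8 cannot run: need (4, 5) vs free (3, 5) (insufficient res2)
  J4 cannot run: need (4, 2) vs free (3, 5) (insufficient res2)
Processes that could never finish after the grant: J3, J8 and J4.


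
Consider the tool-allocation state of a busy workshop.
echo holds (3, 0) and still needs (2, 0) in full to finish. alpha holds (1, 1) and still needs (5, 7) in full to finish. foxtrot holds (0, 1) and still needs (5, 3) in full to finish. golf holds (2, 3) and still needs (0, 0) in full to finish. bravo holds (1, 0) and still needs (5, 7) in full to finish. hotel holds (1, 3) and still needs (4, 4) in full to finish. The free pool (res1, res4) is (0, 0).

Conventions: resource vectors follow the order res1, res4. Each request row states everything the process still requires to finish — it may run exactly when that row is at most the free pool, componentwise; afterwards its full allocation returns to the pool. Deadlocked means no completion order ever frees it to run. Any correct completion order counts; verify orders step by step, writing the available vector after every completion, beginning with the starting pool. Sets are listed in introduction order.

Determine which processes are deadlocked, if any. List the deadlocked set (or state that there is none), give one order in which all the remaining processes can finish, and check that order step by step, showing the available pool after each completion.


Nothing here is deadlocked.
Key observation: starting with golf, each completion frees enough for the next — no one is permanently blocked.
The rest can finish in the order golf, echo, foxtrot, hotel, bravo, alpha. Walking it through:
  pool = (0, 0)
  golf needs (0, 0) <= (0, 0) -> finishes; pool += (2, 3) = (2, 3)
  echo needs (2, 0) <= (2, 3) -> finishes; pool += (3, 0) = (5, 3)
  foxtrot needs (5, 3) <= (5, 3) -> finishes; pool += (0, 1) = (5, 4)
  hotel needs (4, 4) <= (5, 4) -> finishes; pool += (1, 3) = (6, 7)
  bravo needs (5, 7) <= (6, 7) -> finishes; pool += (1, 0) = (7, 7)
  alpha needs (5, 7) <= (7, 7) -> finishes; pool += (1, 1) = (8, 8)


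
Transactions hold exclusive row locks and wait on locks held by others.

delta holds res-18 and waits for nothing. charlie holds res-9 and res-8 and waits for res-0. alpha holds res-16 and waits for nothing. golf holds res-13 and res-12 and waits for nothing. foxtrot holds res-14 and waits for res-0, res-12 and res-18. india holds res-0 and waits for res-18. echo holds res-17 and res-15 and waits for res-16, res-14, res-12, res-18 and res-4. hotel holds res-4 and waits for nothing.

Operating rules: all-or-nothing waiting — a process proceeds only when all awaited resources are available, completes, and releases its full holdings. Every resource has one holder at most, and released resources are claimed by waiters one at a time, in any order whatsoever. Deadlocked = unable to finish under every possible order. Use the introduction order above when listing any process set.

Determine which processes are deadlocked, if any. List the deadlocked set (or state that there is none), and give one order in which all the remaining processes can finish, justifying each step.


The deadlocked set is empty.
Key observation: the wait graph is acyclic; completion cascades from the unblocked processes through everyone else.
The rest can finish in the order golf, hotel, alpha, delta, india, charlie, foxtrot, echo.
Step-by-step check:
  golf: no waits; runs immediately, freeing res-13 and res-12
  hotel: no waits; runs immediately, freeing res-4
  alpha: no waits; runs immediately, freeing res-16
  delta: no waits; runs immediately, freeing res-18
  run india (all its waits — res-18 — are resolved); releases res-0
  run charlie (all its waits — res-0 — are resolved); releases res-9 and res-8
  run foxtrot (all its waits — res-0, res-12 and res-18 — are resolved); releases res-14
  run echo (all its waits — res-16, res-14, res-12, res-18 and res-4 — are resolved); releases res-17 and res-15


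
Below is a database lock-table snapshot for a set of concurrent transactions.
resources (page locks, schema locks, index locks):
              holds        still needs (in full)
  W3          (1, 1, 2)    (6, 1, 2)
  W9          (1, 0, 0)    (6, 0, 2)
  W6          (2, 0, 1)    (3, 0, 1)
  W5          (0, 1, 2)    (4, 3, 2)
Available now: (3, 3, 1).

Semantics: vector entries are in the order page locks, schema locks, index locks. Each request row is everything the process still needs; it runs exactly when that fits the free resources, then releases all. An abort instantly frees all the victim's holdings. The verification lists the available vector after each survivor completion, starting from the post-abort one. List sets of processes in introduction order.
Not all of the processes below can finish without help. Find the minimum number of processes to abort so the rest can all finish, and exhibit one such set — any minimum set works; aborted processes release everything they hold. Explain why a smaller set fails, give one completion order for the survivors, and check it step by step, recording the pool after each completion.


Abort W9.
Key observation: no ordering could ever have run W3 before the abort of W9; with (1, 0, 0) back in the pool it fits at step 3.
Minimality: the empty abort set fails — the state is deadlocked as it stands.
One survivor order: W6, W5, W3. Walking it through (post-abort pool first):
  pool = (4, 3, 1)
  run W6 (needs (3, 0, 1), free (4, 3, 1)); after release of (2, 0, 1) the pool is (6, 3, 2)
  run W5 (needs (4, 3, 2), free (6, 3, 2)); after release of (0, 1, 2) the pool is (6, 4, 4)
  run W3 (needs (6, 1, 2), free (6, 4, 4)); after release of (1, 1, 2) the pool is (7, 5, 6)


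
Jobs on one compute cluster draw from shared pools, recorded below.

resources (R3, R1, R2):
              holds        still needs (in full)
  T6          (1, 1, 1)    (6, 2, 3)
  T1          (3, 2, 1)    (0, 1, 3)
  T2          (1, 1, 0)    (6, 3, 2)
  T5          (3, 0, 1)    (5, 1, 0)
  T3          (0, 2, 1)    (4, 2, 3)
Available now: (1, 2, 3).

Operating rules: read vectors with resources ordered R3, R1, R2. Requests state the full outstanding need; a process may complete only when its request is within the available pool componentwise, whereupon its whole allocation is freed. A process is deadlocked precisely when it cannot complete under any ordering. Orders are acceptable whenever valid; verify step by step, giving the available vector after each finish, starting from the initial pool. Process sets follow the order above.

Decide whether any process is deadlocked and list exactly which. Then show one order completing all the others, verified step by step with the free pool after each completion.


Deadlocked set: T6, T2 and T5.
Key observation: T1, T3 can finish, but then (4, 6, 5) is all there is, and the blocked group's R3 demands exceed it.
The rest can finish in the order T1, T3. Verifying each step:
  pool = (1, 2, 3)
  T1: need (0, 1, 3) fits (1, 2, 3); releases (3, 2, 1), pool now (4, 4, 4)
  T3: need (4, 2, 3) fits (4, 4, 4); releases (0, 2, 1), pool now (4, 6, 5)
The blocked processes can never fit:
  T6 still needs (6, 2, 3) but only (4, 6, 5) is free — short on R3
  T2 still needs (6, 3, 2) but only (4, 6, 5) is free — short on R3
  T5 still needs (5, 1, 0) but only (4, 6, 5) is free — short on R3


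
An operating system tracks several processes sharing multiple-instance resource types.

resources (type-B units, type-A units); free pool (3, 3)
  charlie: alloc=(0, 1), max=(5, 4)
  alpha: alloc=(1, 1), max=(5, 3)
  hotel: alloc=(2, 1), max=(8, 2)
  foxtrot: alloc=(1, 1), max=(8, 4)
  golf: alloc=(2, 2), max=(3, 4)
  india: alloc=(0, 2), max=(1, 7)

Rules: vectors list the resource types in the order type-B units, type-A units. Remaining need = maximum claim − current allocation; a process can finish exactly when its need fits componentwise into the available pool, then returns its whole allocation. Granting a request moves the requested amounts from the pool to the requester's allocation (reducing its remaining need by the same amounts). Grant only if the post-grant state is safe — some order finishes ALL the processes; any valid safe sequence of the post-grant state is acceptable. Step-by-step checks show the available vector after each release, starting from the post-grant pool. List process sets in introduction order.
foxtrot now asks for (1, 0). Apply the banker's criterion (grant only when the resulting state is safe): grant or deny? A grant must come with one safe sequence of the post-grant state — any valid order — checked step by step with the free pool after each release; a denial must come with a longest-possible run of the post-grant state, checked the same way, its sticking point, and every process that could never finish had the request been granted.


DENY. Granting would leave the state unsafe.
Key observation: type-B units is the bottleneck — with golf, india, alpha, charlie done the pool holds (5, 9), short of every remaining need.
On the post-grant state, golf, india, alpha, charlie is a maximal run — nothing extends it. Verifying each step:
  pool = (2, 3)
  golf: need (1, 2) fits (2, 3); releases (2, 2), pool now (4, 5)
  india: need (1, 5) fits (4, 5); releases (0, 2), pool now (4, 7)
  alpha: need (4, 2) fits (4, 7); releases (1, 1), pool now (5, 8)
  charlie: need (5, 3) fits (5, 8); releases (0, 1), pool now (5, 9)
  hotel cannot run: need (6, 1) vs free (5, 9) (insufficient type-B units)
  foxtrot cannot run: need (6, 3) vs free (5, 9) (insufficient type-B units)
Had the request been granted, hotel and foxtrot could never finish.


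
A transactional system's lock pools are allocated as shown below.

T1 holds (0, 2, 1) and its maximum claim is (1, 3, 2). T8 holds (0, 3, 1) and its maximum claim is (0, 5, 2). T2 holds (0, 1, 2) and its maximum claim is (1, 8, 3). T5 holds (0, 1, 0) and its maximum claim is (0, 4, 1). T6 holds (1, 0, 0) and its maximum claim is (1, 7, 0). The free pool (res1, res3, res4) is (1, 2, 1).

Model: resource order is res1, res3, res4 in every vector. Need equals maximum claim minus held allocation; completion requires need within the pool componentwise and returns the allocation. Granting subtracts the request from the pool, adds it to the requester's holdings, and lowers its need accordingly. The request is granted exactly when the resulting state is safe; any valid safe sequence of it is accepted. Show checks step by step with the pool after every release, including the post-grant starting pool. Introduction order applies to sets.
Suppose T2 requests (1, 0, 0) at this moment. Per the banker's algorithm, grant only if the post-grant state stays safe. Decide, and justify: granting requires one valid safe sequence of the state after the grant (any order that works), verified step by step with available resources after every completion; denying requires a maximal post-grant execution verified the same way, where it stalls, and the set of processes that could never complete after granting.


DENY — the pretend-granted state is unsafe.
Key observation: after T8, T5 the pool peaks at (0, 6, 2), and each blocked process is short somewhere: T1 on res1; T2 on res3; T6 on res3.
On the post-grant state, T8, T5 is a maximal run — nothing extends it. Walking it through:
  pool = (0, 2, 1)
  T8 needs (0, 2, 1) <= (0, 2, 1) -> finishes; pool += (0, 3, 1) = (0, 5, 2)
  T5 needs (0, 3, 1) <= (0, 5, 2) -> finishes; pool += (0, 1, 0) = (0, 6, 2)
  blocked: T1 wants (1, 1, 1), pool (0, 6, 2) — not enough res1
  blocked: T2 wants (0, 7, 1), pool (0, 6, 2) — not enough res3
  blocked: T6 wants (0, 7, 0), pool (0, 6, 2) — not enough res3
Post-grant, the permanently blocked set is T1, T2 and T6.


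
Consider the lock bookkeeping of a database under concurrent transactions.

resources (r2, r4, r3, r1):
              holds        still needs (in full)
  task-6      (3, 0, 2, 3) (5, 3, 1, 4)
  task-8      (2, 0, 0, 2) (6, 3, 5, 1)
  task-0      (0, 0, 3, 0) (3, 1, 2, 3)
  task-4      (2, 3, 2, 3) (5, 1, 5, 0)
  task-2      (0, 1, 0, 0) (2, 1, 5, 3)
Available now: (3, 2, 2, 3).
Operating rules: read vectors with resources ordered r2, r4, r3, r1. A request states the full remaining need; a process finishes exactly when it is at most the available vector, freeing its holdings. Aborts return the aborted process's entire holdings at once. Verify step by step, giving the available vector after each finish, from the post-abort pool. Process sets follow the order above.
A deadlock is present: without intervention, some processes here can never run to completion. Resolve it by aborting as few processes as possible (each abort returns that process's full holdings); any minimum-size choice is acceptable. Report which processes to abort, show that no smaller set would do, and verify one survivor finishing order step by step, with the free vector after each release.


Minimum abort set: task-6.
Key observation: the deadlocked task-4 becomes finishable only because task-6 released (3, 0, 2, 3); it completes at step 3 below.
Minimality: the empty abort set fails — the state is deadlocked as it stands.
The survivors complete as task-0, task-2, task-4, task-8. Verifying each step (starting from the post-abort pool):
  pool = (6, 2, 4, 6)
  task-0: need (3, 1, 2, 3) fits (6, 2, 4, 6); releases (0, 0, 3, 0), pool now (6, 2, 7, 6)
  task-2: need (2, 1, 5, 3) fits (6, 2, 7, 6); releases (0, 1, 0, 0), pool now (6, 3, 7, 6)
  task-4: need (5, 1, 5, 0) fits (6, 3, 7, 6); releases (2, 3, 2, 3), pool now (8, 6, 9, 9)
  task-8: need (6, 3, 5, 1) fits (8, 6, 9, 9); releases (2, 0, 0, 2), pool now (10, 6, 9, 11)


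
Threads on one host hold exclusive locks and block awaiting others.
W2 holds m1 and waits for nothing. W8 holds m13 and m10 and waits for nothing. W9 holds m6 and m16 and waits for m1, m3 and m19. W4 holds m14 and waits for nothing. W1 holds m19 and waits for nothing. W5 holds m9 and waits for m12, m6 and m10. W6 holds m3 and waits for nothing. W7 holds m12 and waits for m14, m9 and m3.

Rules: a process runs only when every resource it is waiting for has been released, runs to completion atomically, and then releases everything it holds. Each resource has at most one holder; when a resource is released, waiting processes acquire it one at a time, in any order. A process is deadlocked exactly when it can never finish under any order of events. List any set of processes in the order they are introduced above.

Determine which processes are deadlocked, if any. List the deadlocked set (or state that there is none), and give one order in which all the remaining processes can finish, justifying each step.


The deadlocked set is W5 and W7.
Key observation: the cycle W5 -> W7 -> W5 can never break — each member waits on the next; no other process is dragged down with it.
A valid finishing order for the others: W2, W4, W6, W1, W9, W8.
Check, step by step:
  W2: no waits; runs immediately, freeing m1
  W4: no waits; runs immediately, freeing m14
  W6: no waits; runs immediately, freeing m3
  W1: no waits; runs immediately, freeing m19
  run W9 (all its waits — m1, m3 and m19 — are resolved); releases m6 and m16
  W8: no waits; runs immediately, freeing m13 and m10


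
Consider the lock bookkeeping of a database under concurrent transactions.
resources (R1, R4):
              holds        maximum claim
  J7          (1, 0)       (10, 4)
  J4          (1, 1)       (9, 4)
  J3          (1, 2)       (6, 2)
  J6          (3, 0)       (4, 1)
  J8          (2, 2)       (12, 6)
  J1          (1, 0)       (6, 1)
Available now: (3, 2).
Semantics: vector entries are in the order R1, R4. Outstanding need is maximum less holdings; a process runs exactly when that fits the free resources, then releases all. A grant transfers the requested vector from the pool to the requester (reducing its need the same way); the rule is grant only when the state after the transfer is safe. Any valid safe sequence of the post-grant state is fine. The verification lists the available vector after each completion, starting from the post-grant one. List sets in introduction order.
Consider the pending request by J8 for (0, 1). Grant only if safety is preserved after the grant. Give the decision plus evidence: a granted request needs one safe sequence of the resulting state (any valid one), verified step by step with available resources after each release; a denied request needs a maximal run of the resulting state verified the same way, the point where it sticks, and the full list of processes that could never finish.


GRANT — the state after the grant stays safe, e.g. via J6, J3, J1, J4, J7, J8.
Key observation: even at the reduced pool (3, 1), J6 fits immediately, so safety survives the grant.
Verifying the post-grant state step by step:
  pool = (3, 1)
  J6: need (1, 1) fits (3, 1); releases (3, 0), pool now (6, 1)
  J3: need (5, 0) fits (6, 1); releases (1, 2), pool now (7, 3)
  J1: need (5, 1) fits (7, 3); releases (1, 0), pool now (8, 3)
  J4: need (8, 3) fits (8, 3); releases (1, 1), pool now (9, 4)
  J7: need (9, 4) fits (9, 4); releases (1, 0), pool now (10, 4)
  J8: need (10, 3) fits (10, 4); releases (2, 3), pool now (12, 7)
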